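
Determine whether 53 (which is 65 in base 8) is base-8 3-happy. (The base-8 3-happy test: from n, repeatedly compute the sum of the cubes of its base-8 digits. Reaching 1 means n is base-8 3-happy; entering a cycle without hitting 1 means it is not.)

base-8 3-happy

53 = (6,5)_8 → 6³ + 5³ = 341
341 = (5,2,5)_8 → 5³ + 2³ + 5³ = 258
258 = (4,0,2)_8 → 4³ + 0³ + 2³ = 72
72 = (1,1,0)_8 → 1³ + 1³ + 0³ = 2
2 = (2)_8 → 2³ = 8
8 = (1,0)_8 → 1³ + 0³ = 1  — reached 1.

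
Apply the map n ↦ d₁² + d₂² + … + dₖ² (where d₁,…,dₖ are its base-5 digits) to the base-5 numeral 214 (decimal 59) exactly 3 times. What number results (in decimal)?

13

59 = (2,1,4)_5 → 2² + 1² + 4² = 21
21 = (4,1)_5 → 4² + 1² = 17
17 = (3,2)_5 → 3² + 2² = 13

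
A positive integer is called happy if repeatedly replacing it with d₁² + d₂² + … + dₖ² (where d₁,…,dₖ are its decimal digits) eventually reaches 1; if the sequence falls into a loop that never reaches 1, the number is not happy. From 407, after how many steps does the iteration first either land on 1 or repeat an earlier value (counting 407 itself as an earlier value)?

11

407 → 4² + 0² + 7² = 65
65 → 6² + 5² = 61
61 → 6² + 1² = 37
37 → 3² + 7² = 58
58 → 5² + 8² = 89
89 → 8² + 9² = 145
145 → 1² + 4² + 5² = 42
42 → 4² + 2² = 20
20 → 2² + 0² = 4
4 → 4² = 16
16 → 1² + 6² = 37  — 37 repeats.
That took 11 steps.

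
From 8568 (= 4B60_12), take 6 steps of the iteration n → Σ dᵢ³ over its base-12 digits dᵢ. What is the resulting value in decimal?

8568 = (4,11,6,0)_12 → 4³ + 11³ + 6³ + 0³ = 1611
1611 = (11,2,3)_12 → 11³ + 2³ + 3³ = 1366
1366 = (9,5,10)_12 → 9³ + 5³ + 10³ = 1854
1854 = (1,0,10,6)_12 → 1³ + 0³ + 10³ + 6³ = 1217
1217 = (8,5,5)_12 → 8³ + 5³ + 5³ = 762
762 = (5,3,6)_12 → 5³ + 3³ + 6³ = 368

368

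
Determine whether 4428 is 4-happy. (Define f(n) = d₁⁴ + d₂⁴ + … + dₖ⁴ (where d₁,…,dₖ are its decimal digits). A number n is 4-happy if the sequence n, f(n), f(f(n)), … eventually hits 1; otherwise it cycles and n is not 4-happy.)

4428 → 4⁴ + 4⁴ + 2⁴ + 8⁴ = 256 + 256 + 16 + 4096 = 4624
4624 → 4⁴ + 6⁴ + 2⁴ + 4⁴ = 256 + 1296 + 16 + 256 = 1824
1824 → 1⁴ + 8⁴ + 2⁴ + 4⁴ = 1 + 4096 + 16 + 256 = 4369
4369 → 4⁴ + 3⁴ + 6⁴ + 9⁴ = 256 + 81 + 1296 + 6561 = 8194
8194 → 8⁴ + 1⁴ + 9⁴ + 4⁴ = 4096 + 1 + 6561 + 256 = 10914
10914 → 1⁴ + 0⁴ + 9⁴ + 1⁴ + 4⁴ = 1 + 0 + 6561 + 1 + 256 = 6819
6819 → 6⁴ + 8⁴ + 1⁴ + 9⁴ = 1296 + 4096 + 1 + 6561 = 11954
11954 → 1⁴ + 1⁴ + 9⁴ + 5⁴ + 4⁴ = 1 + 1 + 6561 + 625 + 256 = 7444
7444 → 7⁴ + 4⁴ + 4⁴ + 4⁴ = 2401 + 256 + 256 + 256 = 3169
3169 → 3⁴ + 1⁴ + 6⁴ + 9⁴ = 81 + 1 + 1296 + 6561 = 7939
7939 → 7⁴ + 9⁴ + 3⁴ + 9⁴ = 2401 + 6561 + 81 + 6561 = 15604
15604 → 1⁴ + 5⁴ + 6⁴ + 0⁴ + 4⁴ = 1 + 625 + 1296 + 0 + 256 = 2178
2178 → 2⁴ + 1⁴ + 7⁴ + 8⁴ = 16 + 1 + 2401 + 4096 = 6514
6514 → 6⁴ + 5⁴ + 1⁴ + 4⁴ = 1296 + 625 + 1 + 256 = 2178  — 2178 already seen; the sequence cycles without reaching 1.

not 4-happy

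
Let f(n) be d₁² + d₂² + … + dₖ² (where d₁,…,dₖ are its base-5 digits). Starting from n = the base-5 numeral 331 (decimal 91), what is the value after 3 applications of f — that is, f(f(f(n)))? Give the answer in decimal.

91 = (3,3,1)_5 → 3² + 3² + 1² = 19
19 = (3,4)_5 → 3² + 4² = 25
25 = (1,0,0)_5 → 1² + 0² + 0² = 1

1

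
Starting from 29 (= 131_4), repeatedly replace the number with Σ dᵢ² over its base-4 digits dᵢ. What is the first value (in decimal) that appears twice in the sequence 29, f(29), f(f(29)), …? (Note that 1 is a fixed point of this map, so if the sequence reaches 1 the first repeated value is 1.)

29 = (1,3,1)_4 → 1² + 3² + 1² = 1 + 9 + 1 = 11
11 = (2,3)_4 → 2² + 3² = 4 + 9 = 13
13 = (3,1)_4 → 3² + 1² = 9 + 1 = 10
10 = (2,2)_4 → 2² + 2² = 4 + 4 = 8
8 = (2,0)_4 → 2² + 0² = 4 + 0 = 4
4 = (1,0)_4 → 1² + 0² = 1 + 0 = 1  — reached the fixed point 1.
1 → 1, so 1 is the first repeated value.

1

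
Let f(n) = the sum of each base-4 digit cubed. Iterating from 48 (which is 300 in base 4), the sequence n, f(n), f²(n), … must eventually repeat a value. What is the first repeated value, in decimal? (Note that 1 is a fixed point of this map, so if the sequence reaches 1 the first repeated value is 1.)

48 = (3,0,0)_4 → 3³ + 0³ + 0³ = 27 + 0 + 0 = 27
27 = (1,2,3)_4 → 1³ + 2³ + 3³ = 1 + 8 + 27 = 36
36 = (2,1,0)_4 → 2³ + 1³ + 0³ = 8 + 1 + 0 = 9
9 = (2,1)_4 → 2³ + 1³ = 8 + 1 = 9  — 9 already appeared earlier.

9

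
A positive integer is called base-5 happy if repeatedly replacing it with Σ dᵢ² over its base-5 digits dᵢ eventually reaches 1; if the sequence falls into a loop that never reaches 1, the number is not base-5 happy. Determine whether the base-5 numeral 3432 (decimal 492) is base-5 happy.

not base-5 happy

492 = (3,4,3,2)_5 → 3² + 4² + 3² + 2² = 9 + 16 + 9 + 4 = 38
38 = (1,2,3)_5 → 1² + 2² + 3² = 1 + 4 + 9 = 14
14 = (2,4)_5 → 2² + 4² = 4 + 16 = 20
20 = (4,0)_5 → 4² + 0² = 16 + 0 = 16
16 = (3,1)_5 → 3² + 1² = 9 + 1 = 10
10 = (2,0)_5 → 2² + 0² = 4 + 0 = 4
4 = (4)_5 → 4² = 16  — 16 already seen; the sequence cycles without reaching 1.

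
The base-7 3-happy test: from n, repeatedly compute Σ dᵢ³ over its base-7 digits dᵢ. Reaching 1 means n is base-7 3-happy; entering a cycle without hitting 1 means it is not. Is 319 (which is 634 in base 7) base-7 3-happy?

base-7 3-happy

319 = (6,3,4)_7 → 307
307 = (6,1,6)_7 → 433
433 = (1,1,5,6)_7 → 343
343 = (1,0,0,0)_7 → 1  — reached 1.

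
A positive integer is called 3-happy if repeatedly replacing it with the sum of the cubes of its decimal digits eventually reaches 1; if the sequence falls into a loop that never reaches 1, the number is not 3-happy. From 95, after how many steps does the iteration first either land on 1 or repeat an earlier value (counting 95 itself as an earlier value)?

11

95 → 9³ + 5³ = 854
854 → 8³ + 5³ + 4³ = 701
701 → 7³ + 0³ + 1³ = 344
344 → 3³ + 4³ + 4³ = 155
155 → 1³ + 5³ + 5³ = 251
251 → 2³ + 5³ + 1³ = 134
134 → 1³ + 3³ + 4³ = 92
92 → 9³ + 2³ = 737
737 → 7³ + 3³ + 7³ = 713
713 → 7³ + 1³ + 3³ = 371
371 → 3³ + 7³ + 1³ = 371  — 371 repeats.
That took 11 steps.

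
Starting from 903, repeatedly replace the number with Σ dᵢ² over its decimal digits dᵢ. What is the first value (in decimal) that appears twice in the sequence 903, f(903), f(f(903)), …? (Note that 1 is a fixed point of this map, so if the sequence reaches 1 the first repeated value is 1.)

37

903 → 9² + 0² + 3² = 90
90 → 9² + 0² = 81
81 → 8² + 1² = 65
65 → 6² + 5² = 61
61 → 6² + 1² = 37
37 → 3² + 7² = 58
58 → 5² + 8² = 89
89 → 8² + 9² = 145
145 → 1² + 4² + 5² = 42
42 → 4² + 2² = 20
20 → 2² + 0² = 4
4 → 4² = 16
16 → 1² + 6² = 37  — 37 already appeared earlier.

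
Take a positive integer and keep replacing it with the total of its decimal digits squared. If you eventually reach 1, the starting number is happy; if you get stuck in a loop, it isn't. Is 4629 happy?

not happy

4629 → 4² + 6² + 2² + 9² = 137
137 → 1² + 3² + 7² = 59
59 → 5² + 9² = 106
106 → 1² + 0² + 6² = 37
37 → 3² + 7² = 58
58 → 5² + 8² = 89
89 → 8² + 9² = 145
145 → 1² + 4² + 5² = 42
42 → 4² + 2² = 20
20 → 2² + 0² = 4
4 → 4² = 16
16 → 1² + 6² = 37  — 37 already seen; the sequence cycles without reaching 1.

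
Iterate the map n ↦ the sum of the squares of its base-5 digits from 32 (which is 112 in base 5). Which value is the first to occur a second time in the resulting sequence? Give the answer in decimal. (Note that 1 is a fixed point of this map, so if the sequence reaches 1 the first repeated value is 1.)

4

32 = (1,1,2)_5 → 1² + 1² + 2² = 6
6 = (1,1)_5 → 1² + 1² = 2
2 = (2)_5 → 2² = 4
4 = (4)_5 → 4² = 16
16 = (3,1)_5 → 3² + 1² = 10
10 = (2,0)_5 → 2² + 0² = 4  — 4 already appeared earlier.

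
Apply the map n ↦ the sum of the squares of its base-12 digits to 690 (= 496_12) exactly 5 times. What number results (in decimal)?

690 = (4,9,6)_12 → 4² + 9² + 6² = 16 + 81 + 36 = 133
133 = (11,1)_12 → 11² + 1² = 121 + 1 = 122
122 = (10,2)_12 → 10² + 2² = 100 + 4 = 104
104 = (8,8)_12 → 8² + 8² = 64 + 64 = 128
128 = (10,8)_12 → 10² + 8² = 100 + 64 = 164

164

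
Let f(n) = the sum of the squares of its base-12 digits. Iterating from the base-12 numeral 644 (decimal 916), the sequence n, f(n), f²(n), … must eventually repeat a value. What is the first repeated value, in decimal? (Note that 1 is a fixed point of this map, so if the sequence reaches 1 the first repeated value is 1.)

25

916 = (6,4,4)_12 → 6² + 4² + 4² = 36 + 16 + 16 = 68
68 = (5,8)_12 → 5² + 8² = 25 + 64 = 89
89 = (7,5)_12 → 7² + 5² = 49 + 25 = 74
74 = (6,2)_12 → 6² + 2² = 36 + 4 = 40
40 = (3,4)_12 → 3² + 4² = 9 + 16 = 25
25 = (2,1)_12 → 2² + 1² = 4 + 1 = 5
5 = (5)_12 → 5² = 25  — 25 already appeared earlier.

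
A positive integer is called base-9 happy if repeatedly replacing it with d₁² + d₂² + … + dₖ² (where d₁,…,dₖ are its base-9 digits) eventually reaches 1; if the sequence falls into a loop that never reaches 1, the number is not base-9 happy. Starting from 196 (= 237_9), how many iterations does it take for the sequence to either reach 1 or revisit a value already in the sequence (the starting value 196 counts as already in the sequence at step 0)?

7

196 = (2,3,7)_9 → 2² + 3² + 7² = 4 + 9 + 49 = 62
62 = (6,8)_9 → 6² + 8² = 36 + 64 = 100
100 = (1,2,1)_9 → 1² + 2² + 1² = 1 + 4 + 1 = 6
6 = (6)_9 → 6² = 36
36 = (4,0)_9 → 4² + 0² = 16 + 0 = 16
16 = (1,7)_9 → 1² + 7² = 1 + 49 = 50
50 = (5,5)_9 → 5² + 5² = 25 + 25 = 50  — 50 repeats.
That took 7 steps.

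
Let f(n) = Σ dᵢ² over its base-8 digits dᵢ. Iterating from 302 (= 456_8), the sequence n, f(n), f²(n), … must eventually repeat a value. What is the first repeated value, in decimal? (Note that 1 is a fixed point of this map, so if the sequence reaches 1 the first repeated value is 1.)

1

302 = (4,5,6)_8 → 4² + 5² + 6² = 16 + 25 + 36 = 77
77 = (1,1,5)_8 → 1² + 1² + 5² = 1 + 1 + 25 = 27
27 = (3,3)_8 → 3² + 3² = 9 + 9 = 18
18 = (2,2)_8 → 2² + 2² = 4 + 4 = 8
8 = (1,0)_8 → 1² + 0² = 1 + 0 = 1  — reached the fixed point 1.
1 → 1, so 1 is the first repeated value.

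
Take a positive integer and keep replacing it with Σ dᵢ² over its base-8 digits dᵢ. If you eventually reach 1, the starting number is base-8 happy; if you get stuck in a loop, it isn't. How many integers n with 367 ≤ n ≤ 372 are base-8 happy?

1

367: 367 → 99 → 26 → 13 → 26  — not base-8 happy
368: 368 → 61 → 74 → 6 → 36 → 32 → 16 → 4 → 16  — not base-8 happy
369: 369 → 62 → 85 → 30 → 45 → 50 → 40 → 25 → 10 → 5 → 25  — not base-8 happy
370: 370 → 65 → 2 → 4 → 16 → 4  — not base-8 happy
371: 371 → 70 → 37 → 41 → 26 → 13 → 26  — not base-8 happy
372: 372 → 77 → 27 → 18 → 8 → 1  — base-8 happy
base-8 happy: 372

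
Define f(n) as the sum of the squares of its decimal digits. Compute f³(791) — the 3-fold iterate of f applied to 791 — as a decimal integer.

2

791 → 7² + 9² + 1² = 49 + 81 + 1 = 131
131 → 1² + 3² + 1² = 1 + 9 + 1 = 11
11 → 1² + 1² = 1 + 1 = 2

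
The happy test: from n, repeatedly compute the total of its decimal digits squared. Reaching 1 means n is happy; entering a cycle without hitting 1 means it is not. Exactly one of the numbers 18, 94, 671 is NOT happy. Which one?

18: 18 → 65 → 61 → 37 → 58 → 89 → 145 → 42 → 20 → 4 → 16 → 37  — repeats 37 (not happy)
94: 94 → 97 → 130 → 10 → 1  — reaches 1 (happy)
671: 671 → 86 → 100 → 1  — reaches 1 (happy)

18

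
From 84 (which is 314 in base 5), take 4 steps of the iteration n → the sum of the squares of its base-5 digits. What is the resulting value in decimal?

84 = (3,1,4)_5 → 3² + 1² + 4² = 9 + 1 + 16 = 26
26 = (1,0,1)_5 → 1² + 0² + 1² = 1 + 0 + 1 = 2
2 = (2)_5 → 2² = 4
4 = (4)_5 → 4² = 16

16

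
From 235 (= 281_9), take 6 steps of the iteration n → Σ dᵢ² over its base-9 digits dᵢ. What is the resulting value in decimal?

235 = (2,8,1)_9 → 69
69 = (7,6)_9 → 85
85 = (1,0,4)_9 → 17
17 = (1,8)_9 → 65
65 = (7,2)_9 → 53
53 = (5,8)_9 → 89

89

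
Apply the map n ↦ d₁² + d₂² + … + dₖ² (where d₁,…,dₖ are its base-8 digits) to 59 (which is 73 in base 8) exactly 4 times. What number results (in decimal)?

74

59 = (7,3)_8 → 7² + 3² = 49 + 9 = 58
58 = (7,2)_8 → 7² + 2² = 49 + 4 = 53
53 = (6,5)_8 → 6² + 5² = 36 + 25 = 61
61 = (7,5)_8 → 7² + 5² = 49 + 25 = 74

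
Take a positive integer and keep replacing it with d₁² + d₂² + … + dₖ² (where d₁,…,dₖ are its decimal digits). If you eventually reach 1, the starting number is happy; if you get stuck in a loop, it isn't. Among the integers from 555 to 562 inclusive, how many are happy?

555: 555 → 75 → 74 → 65 → 61 → 37 → 58 → 89 → 145 → 42 → 20 → 4 → 16 → 37  (repeats 37)
556: 556 → 86 → 100 → 1  (reaches 1)
557: 557 → 99 → 162 → 41 → 17 → 50 → 25 → 29 → 85 → 89 → 145 → 42 → 20 → 4 → 16 → 37 → 58 → 89  (repeats 89)
558: 558 → 114 → 18 → 65 → 61 → 37 → 58 → 89 → 145 → 42 → 20 → 4 → 16 → 37  (repeats 37)
559: 559 → 131 → 11 → 2 → 4 → 16 → 37 → 58 → 89 → 145 → 42 → 20 → 4  (repeats 4)
560: 560 → 61 → 37 → 58 → 89 → 145 → 42 → 20 → 4 → 16 → 37  (repeats 37)
561: 561 → 62 → 40 → 16 → 37 → 58 → 89 → 145 → 42 → 20 → 4 → 16  (repeats 16)
562: 562 → 65 → 61 → 37 → 58 → 89 → 145 → 42 → 20 → 4 → 16 → 37  (repeats 37)
happy: 556

1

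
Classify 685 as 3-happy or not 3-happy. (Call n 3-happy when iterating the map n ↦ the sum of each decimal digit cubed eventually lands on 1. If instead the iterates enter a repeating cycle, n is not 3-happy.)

685 → 6³ + 8³ + 5³ = 853
853 → 8³ + 5³ + 3³ = 664
664 → 6³ + 6³ + 4³ = 496
496 → 4³ + 9³ + 6³ = 1009
1009 → 1³ + 0³ + 0³ + 9³ = 730
730 → 7³ + 3³ + 0³ = 370
370 → 3³ + 7³ + 0³ = 370  — 370 already seen; the sequence cycles without reaching 1.

not 3-happy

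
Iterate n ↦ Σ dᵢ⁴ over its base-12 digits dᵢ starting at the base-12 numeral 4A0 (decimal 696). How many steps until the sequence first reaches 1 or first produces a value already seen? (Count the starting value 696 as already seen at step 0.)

12

696 = (4,10,0)_12 → 4⁴ + 10⁴ + 0⁴ = 10256
10256 = (5,11,2,8)_12 → 5⁴ + 11⁴ + 2⁴ + 8⁴ = 19378
19378 = (11,2,6,10)_12 → 11⁴ + 2⁴ + 6⁴ + 10⁴ = 25953
25953 = (1,3,0,2,9)_12 → 1⁴ + 3⁴ + 0⁴ + 2⁴ + 9⁴ = 6659
6659 = (3,10,2,11)_12 → 3⁴ + 10⁴ + 2⁴ + 11⁴ = 24738
24738 = (1,2,3,9,6)_12 → 1⁴ + 2⁴ + 3⁴ + 9⁴ + 6⁴ = 7955
7955 = (4,7,2,11)_12 → 4⁴ + 7⁴ + 2⁴ + 11⁴ = 17314
17314 = (10,0,2,10)_12 → 10⁴ + 0⁴ + 2⁴ + 10⁴ = 20016
20016 = (11,7,0,0)_12 → 11⁴ + 7⁴ + 0⁴ + 0⁴ = 17042
17042 = (9,10,4,2)_12 → 9⁴ + 10⁴ + 4⁴ + 2⁴ = 16833
16833 = (9,8,10,9)_12 → 9⁴ + 8⁴ + 10⁴ + 9⁴ = 27218
27218 = (1,3,9,0,2)_12 → 1⁴ + 3⁴ + 9⁴ + 0⁴ + 2⁴ = 6659  — 6659 repeats.
That took 12 steps.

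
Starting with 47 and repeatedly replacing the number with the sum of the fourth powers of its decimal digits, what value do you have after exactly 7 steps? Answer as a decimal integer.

47 → 4⁴ + 7⁴ = 256 + 2401 = 2657
2657 → 2⁴ + 6⁴ + 5⁴ + 7⁴ = 16 + 1296 + 625 + 2401 = 4338
4338 → 4⁴ + 3⁴ + 3⁴ + 8⁴ = 256 + 81 + 81 + 4096 = 4514
4514 → 4⁴ + 5⁴ + 1⁴ + 4⁴ = 256 + 625 + 1 + 256 = 1138
1138 → 1⁴ + 1⁴ + 3⁴ + 8⁴ = 1 + 1 + 81 + 4096 = 4179
4179 → 4⁴ + 1⁴ + 7⁴ + 9⁴ = 256 + 1 + 2401 + 6561 = 9219
9219 → 9⁴ + 2⁴ + 1⁴ + 9⁴ = 6561 + 16 + 1 + 6561 = 13139

13139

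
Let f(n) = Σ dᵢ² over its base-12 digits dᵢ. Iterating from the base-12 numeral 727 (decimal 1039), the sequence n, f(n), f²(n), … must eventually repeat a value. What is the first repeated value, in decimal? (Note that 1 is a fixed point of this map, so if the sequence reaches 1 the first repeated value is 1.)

1039 = (7,2,7)_12 → 7² + 2² + 7² = 102
102 = (8,6)_12 → 8² + 6² = 100
100 = (8,4)_12 → 8² + 4² = 80
80 = (6,8)_12 → 6² + 8² = 100  — 100 already appeared earlier.

100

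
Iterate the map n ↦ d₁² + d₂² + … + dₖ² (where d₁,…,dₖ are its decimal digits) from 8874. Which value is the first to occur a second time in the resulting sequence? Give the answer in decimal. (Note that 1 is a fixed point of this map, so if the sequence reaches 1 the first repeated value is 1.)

8874 → 8² + 8² + 7² + 4² = 64 + 64 + 49 + 16 = 193
193 → 1² + 9² + 3² = 1 + 81 + 9 = 91
91 → 9² + 1² = 81 + 1 = 82
82 → 8² + 2² = 64 + 4 = 68
68 → 6² + 8² = 36 + 64 = 100
100 → 1² + 0² + 0² = 1 + 0 + 0 = 1  — reached the fixed point 1.
1 → 1, so 1 is the first repeated value.

1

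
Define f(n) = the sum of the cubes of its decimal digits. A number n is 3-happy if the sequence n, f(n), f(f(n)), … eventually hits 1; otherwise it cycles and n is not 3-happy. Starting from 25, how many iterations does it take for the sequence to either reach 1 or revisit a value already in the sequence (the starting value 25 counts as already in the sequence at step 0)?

4

25 → 133
133 → 55
55 → 250
250 → 133  — 133 repeats.
That took 4 steps.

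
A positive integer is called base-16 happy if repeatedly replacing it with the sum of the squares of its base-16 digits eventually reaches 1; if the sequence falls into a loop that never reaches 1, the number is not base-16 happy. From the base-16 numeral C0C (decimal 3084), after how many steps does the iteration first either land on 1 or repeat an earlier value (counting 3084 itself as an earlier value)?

15

3084 = (12,0,12)_16 → 12² + 0² + 12² = 144 + 0 + 144 = 288
288 = (1,2,0)_16 → 1² + 2² + 0² = 1 + 4 + 0 = 5
5 = (5)_16 → 5² = 25
25 = (1,9)_16 → 1² + 9² = 1 + 81 = 82
82 = (5,2)_16 → 5² + 2² = 25 + 4 = 29
29 = (1,13)_16 → 1² + 13² = 1 + 169 = 170
170 = (10,10)_16 → 10² + 10² = 100 + 100 = 200
200 = (12,8)_16 → 12² + 8² = 144 + 64 = 208
208 = (13,0)_16 → 13² + 0² = 169 + 0 = 169
169 = (10,9)_16 → 10² + 9² = 100 + 81 = 181
181 = (11,5)_16 → 11² + 5² = 121 + 25 = 146
146 = (9,2)_16 → 9² + 2² = 81 + 4 = 85
85 = (5,5)_16 → 5² + 5² = 25 + 25 = 50
50 = (3,2)_16 → 3² + 2² = 9 + 4 = 13
13 = (13)_16 → 13² = 169  — 169 repeats.
That took 15 steps.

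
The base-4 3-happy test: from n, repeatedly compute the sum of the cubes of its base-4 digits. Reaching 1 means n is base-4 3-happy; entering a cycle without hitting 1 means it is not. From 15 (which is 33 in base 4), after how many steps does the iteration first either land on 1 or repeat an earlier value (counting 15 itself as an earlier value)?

15 = (3,3)_4 → 3³ + 3³ = 27 + 27 = 54
54 = (3,1,2)_4 → 3³ + 1³ + 2³ = 27 + 1 + 8 = 36
36 = (2,1,0)_4 → 2³ + 1³ + 0³ = 8 + 1 + 0 = 9
9 = (2,1)_4 → 2³ + 1³ = 8 + 1 = 9  — 9 repeats.
That took 4 steps.

4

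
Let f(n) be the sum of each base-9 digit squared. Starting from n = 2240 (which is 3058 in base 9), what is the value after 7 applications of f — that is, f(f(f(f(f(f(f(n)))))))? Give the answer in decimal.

74

2240 = (3,0,5,8)_9 → 3² + 0² + 5² + 8² = 98
98 = (1,1,8)_9 → 1² + 1² + 8² = 66
66 = (7,3)_9 → 7² + 3² = 58
58 = (6,4)_9 → 6² + 4² = 52
52 = (5,7)_9 → 5² + 7² = 74
74 = (8,2)_9 → 8² + 2² = 68
68 = (7,5)_9 → 7² + 5² = 74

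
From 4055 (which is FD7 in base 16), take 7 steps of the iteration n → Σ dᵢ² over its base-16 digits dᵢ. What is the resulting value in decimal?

4055 = (15,13,7)_16 → 15² + 13² + 7² = 225 + 169 + 49 = 443
443 = (1,11,11)_16 → 1² + 11² + 11² = 1 + 121 + 121 = 243
243 = (15,3)_16 → 15² + 3² = 225 + 9 = 234
234 = (14,10)_16 → 14² + 10² = 196 + 100 = 296
296 = (1,2,8)_16 → 1² + 2² + 8² = 1 + 4 + 64 = 69
69 = (4,5)_16 → 4² + 5² = 16 + 25 = 41
41 = (2,9)_16 → 2² + 9² = 4 + 81 = 85

85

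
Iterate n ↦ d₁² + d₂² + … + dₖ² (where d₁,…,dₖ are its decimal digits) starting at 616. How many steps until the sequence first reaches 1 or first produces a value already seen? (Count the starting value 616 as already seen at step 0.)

616 → 73
73 → 58
58 → 89
89 → 145
145 → 42
42 → 20
20 → 4
4 → 16
16 → 37
37 → 58  — 58 repeats.
That took 10 steps.

10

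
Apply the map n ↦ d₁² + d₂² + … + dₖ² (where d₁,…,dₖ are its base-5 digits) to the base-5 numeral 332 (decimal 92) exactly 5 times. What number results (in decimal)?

4

92 = (3,3,2)_5 → 3² + 3² + 2² = 22
22 = (4,2)_5 → 4² + 2² = 20
20 = (4,0)_5 → 4² + 0² = 16
16 = (3,1)_5 → 3² + 1² = 10
10 = (2,0)_5 → 2² + 0² = 4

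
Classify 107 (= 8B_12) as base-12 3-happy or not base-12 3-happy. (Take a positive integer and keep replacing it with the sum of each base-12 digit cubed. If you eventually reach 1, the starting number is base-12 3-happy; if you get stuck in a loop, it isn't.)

base-12 3-happy

107 = (8,11)_12 → 8³ + 11³ = 512 + 1331 = 1843
1843 = (1,0,9,7)_12 → 1³ + 0³ + 9³ + 7³ = 1 + 0 + 729 + 343 = 1073
1073 = (7,5,5)_12 → 7³ + 5³ + 5³ = 343 + 125 + 125 = 593
593 = (4,1,5)_12 → 4³ + 1³ + 5³ = 64 + 1 + 125 = 190
190 = (1,3,10)_12 → 1³ + 3³ + 10³ = 1 + 27 + 1000 = 1028
1028 = (7,1,8)_12 → 7³ + 1³ + 8³ = 343 + 1 + 512 = 856
856 = (5,11,4)_12 → 5³ + 11³ + 4³ = 125 + 1331 + 64 = 1520
1520 = (10,6,8)_12 → 10³ + 6³ + 8³ = 1000 + 216 + 512 = 1728
1728 = (1,0,0,0)_12 → 1³ + 0³ + 0³ + 0³ = 1 + 0 + 0 + 0 = 1  — reached 1.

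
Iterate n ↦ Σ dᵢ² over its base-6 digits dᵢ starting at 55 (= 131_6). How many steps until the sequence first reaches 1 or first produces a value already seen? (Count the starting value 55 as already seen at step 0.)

55 = (1,3,1)_6 → 1² + 3² + 1² = 11
11 = (1,5)_6 → 1² + 5² = 26
26 = (4,2)_6 → 4² + 2² = 20
20 = (3,2)_6 → 3² + 2² = 13
13 = (2,1)_6 → 2² + 1² = 5
5 = (5)_6 → 5² = 25
25 = (4,1)_6 → 4² + 1² = 17
17 = (2,5)_6 → 2² + 5² = 29
29 = (4,5)_6 → 4² + 5² = 41
41 = (1,0,5)_6 → 1² + 0² + 5² = 26  — 26 repeats.
That took 10 steps.

10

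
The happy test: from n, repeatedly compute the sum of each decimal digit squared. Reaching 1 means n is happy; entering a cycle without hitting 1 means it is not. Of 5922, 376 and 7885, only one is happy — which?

5922: 5922 → 114 → 18 → 65 → 61 → 37 → 58 → 89 → 145 → 42 → 20 → 4 → 16 → 37  — repeats 37 (not happy)
376: 376 → 94 → 97 → 130 → 10 → 1  — reaches 1 (happy)
7885: 7885 → 202 → 8 → 64 → 52 → 29 → 85 → 89 → 145 → 42 → 20 → 4 → 16 → 37 → 58 → 89  — repeats 89 (not happy)

376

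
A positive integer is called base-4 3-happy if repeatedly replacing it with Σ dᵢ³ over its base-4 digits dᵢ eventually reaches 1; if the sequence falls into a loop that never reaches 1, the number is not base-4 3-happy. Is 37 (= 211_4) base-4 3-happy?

base-4 3-happy

37 = (2,1,1)_4 → 2³ + 1³ + 1³ = 10
10 = (2,2)_4 → 2³ + 2³ = 16
16 = (1,0,0)_4 → 1³ + 0³ + 0³ = 1  — reached 1.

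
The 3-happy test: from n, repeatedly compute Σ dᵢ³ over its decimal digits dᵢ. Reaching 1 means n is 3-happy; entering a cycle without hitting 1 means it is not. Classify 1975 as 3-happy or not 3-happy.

3-happy

1975 → 1³ + 9³ + 7³ + 5³ = 1 + 729 + 343 + 125 = 1198
1198 → 1³ + 1³ + 9³ + 8³ = 1 + 1 + 729 + 512 = 1243
1243 → 1³ + 2³ + 4³ + 3³ = 1 + 8 + 64 + 27 = 100
100 → 1³ + 0³ + 0³ = 1 + 0 + 0 = 1  — reached 1.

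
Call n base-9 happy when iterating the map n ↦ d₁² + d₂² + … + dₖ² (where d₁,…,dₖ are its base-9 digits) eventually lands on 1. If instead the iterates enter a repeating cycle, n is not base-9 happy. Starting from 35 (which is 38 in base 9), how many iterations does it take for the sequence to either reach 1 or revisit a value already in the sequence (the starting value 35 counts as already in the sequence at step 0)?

5

35 = (3,8)_9 → 3² + 8² = 73
73 = (8,1)_9 → 8² + 1² = 65
65 = (7,2)_9 → 7² + 2² = 53
53 = (5,8)_9 → 5² + 8² = 89
89 = (1,0,8)_9 → 1² + 0² + 8² = 65  — 65 repeats.
That took 5 steps.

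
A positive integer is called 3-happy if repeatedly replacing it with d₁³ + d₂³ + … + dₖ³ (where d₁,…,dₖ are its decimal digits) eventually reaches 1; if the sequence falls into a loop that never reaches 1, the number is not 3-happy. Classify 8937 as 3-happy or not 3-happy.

not 3-happy

8937 → 1611
1611 → 219
219 → 738
738 → 882
882 → 1032
1032 → 36
36 → 243
243 → 99
99 → 1458
1458 → 702
702 → 351
351 → 153
153 → 153  — 153 already seen; the sequence cycles without reaching 1.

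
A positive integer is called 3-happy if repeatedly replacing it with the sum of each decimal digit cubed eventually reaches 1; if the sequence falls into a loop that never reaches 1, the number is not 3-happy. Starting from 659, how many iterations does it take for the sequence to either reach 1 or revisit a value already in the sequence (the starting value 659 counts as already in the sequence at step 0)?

659 → 6³ + 5³ + 9³ = 1070
1070 → 1³ + 0³ + 7³ + 0³ = 344
344 → 3³ + 4³ + 4³ = 155
155 → 1³ + 5³ + 5³ = 251
251 → 2³ + 5³ + 1³ = 134
134 → 1³ + 3³ + 4³ = 92
92 → 9³ + 2³ = 737
737 → 7³ + 3³ + 7³ = 713
713 → 7³ + 1³ + 3³ = 371
371 → 3³ + 7³ + 1³ = 371  — 371 repeats.
That took 10 steps.

10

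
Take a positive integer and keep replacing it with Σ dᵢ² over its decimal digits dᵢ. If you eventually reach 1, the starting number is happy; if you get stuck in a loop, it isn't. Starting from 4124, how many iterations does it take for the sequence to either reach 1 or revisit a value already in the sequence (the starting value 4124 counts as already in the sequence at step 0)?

4124 → 4² + 1² + 2² + 4² = 37
37 → 3² + 7² = 58
58 → 5² + 8² = 89
89 → 8² + 9² = 145
145 → 1² + 4² + 5² = 42
42 → 4² + 2² = 20
20 → 2² + 0² = 4
4 → 4² = 16
16 → 1² + 6² = 37  — 37 repeats.
That took 9 steps.

9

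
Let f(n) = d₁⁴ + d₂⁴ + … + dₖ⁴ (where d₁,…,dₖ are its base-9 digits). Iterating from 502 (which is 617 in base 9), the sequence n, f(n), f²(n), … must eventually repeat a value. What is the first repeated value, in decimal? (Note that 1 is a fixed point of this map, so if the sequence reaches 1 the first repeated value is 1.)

722

502 = (6,1,7)_9 → 6⁴ + 1⁴ + 7⁴ = 1296 + 1 + 2401 = 3698
3698 = (5,0,5,8)_9 → 5⁴ + 0⁴ + 5⁴ + 8⁴ = 625 + 0 + 625 + 4096 = 5346
5346 = (7,3,0,0)_9 → 7⁴ + 3⁴ + 0⁴ + 0⁴ = 2401 + 81 + 0 + 0 = 2482
2482 = (3,3,5,7)_9 → 3⁴ + 3⁴ + 5⁴ + 7⁴ = 81 + 81 + 625 + 2401 = 3188
3188 = (4,3,3,2)_9 → 4⁴ + 3⁴ + 3⁴ + 2⁴ = 256 + 81 + 81 + 16 = 434
434 = (5,3,2)_9 → 5⁴ + 3⁴ + 2⁴ = 625 + 81 + 16 = 722
722 = (8,8,2)_9 → 8⁴ + 8⁴ + 2⁴ = 4096 + 4096 + 16 = 8208
8208 = (1,2,2,3,0)_9 → 1⁴ + 2⁴ + 2⁴ + 3⁴ + 0⁴ = 1 + 16 + 16 + 81 + 0 = 114
114 = (1,3,6)_9 → 1⁴ + 3⁴ + 6⁴ = 1 + 81 + 1296 = 1378
1378 = (1,8,0,1)_9 → 1⁴ + 8⁴ + 0⁴ + 1⁴ = 1 + 4096 + 0 + 1 = 4098
4098 = (5,5,5,3)_9 → 5⁴ + 5⁴ + 5⁴ + 3⁴ = 625 + 625 + 625 + 81 = 1956
1956 = (2,6,1,3)_9 → 2⁴ + 6⁴ + 1⁴ + 3⁴ = 16 + 1296 + 1 + 81 = 1394
1394 = (1,8,1,8)_9 → 1⁴ + 8⁴ + 1⁴ + 8⁴ = 1 + 4096 + 1 + 4096 = 8194
8194 = (1,2,2,1,4)_9 → 1⁴ + 2⁴ + 2⁴ + 1⁴ + 4⁴ = 1 + 16 + 16 + 1 + 256 = 290
290 = (3,5,2)_9 → 3⁴ + 5⁴ + 2⁴ = 81 + 625 + 16 = 722  — 722 already appeared earlier.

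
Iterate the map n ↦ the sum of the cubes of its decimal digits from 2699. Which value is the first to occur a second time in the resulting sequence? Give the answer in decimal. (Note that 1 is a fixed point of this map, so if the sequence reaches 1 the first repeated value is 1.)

371

2699 → 2³ + 6³ + 9³ + 9³ = 1682
1682 → 1³ + 6³ + 8³ + 2³ = 737
737 → 7³ + 3³ + 7³ = 713
713 → 7³ + 1³ + 3³ = 371
371 → 3³ + 7³ + 1³ = 371  — 371 already appeared earlier.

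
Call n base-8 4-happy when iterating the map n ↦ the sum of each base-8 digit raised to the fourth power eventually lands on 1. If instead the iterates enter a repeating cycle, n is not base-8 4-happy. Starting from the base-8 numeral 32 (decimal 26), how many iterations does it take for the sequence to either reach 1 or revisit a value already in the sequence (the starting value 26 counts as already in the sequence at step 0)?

4

26 = (3,2)_8 → 3⁴ + 2⁴ = 81 + 16 = 97
97 = (1,4,1)_8 → 1⁴ + 4⁴ + 1⁴ = 1 + 256 + 1 = 258
258 = (4,0,2)_8 → 4⁴ + 0⁴ + 2⁴ = 256 + 0 + 16 = 272
272 = (4,2,0)_8 → 4⁴ + 2⁴ + 0⁴ = 256 + 16 + 0 = 272  — 272 repeats.
That took 4 steps.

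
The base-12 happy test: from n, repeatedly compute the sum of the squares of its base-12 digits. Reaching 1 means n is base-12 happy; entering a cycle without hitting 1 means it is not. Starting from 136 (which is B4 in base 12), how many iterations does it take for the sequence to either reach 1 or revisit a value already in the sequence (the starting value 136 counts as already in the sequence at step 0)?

5

136 = (11,4)_12 → 11² + 4² = 121 + 16 = 137
137 = (11,5)_12 → 11² + 5² = 121 + 25 = 146
146 = (1,0,2)_12 → 1² + 0² + 2² = 1 + 0 + 4 = 5
5 = (5)_12 → 5² = 25
25 = (2,1)_12 → 2² + 1² = 4 + 1 = 5  — 5 repeats.
That took 5 steps.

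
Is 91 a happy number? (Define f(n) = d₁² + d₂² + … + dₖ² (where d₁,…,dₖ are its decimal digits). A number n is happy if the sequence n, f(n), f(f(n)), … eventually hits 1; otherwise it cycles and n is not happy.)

91 → 9² + 1² = 82
82 → 8² + 2² = 68
68 → 6² + 8² = 100
100 → 1² + 0² + 0² = 1  — reached 1.

happy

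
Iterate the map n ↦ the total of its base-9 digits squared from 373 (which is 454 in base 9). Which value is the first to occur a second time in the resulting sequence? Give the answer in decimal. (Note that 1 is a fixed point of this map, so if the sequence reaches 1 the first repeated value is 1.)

373 = (4,5,4)_9 → 4² + 5² + 4² = 16 + 25 + 16 = 57
57 = (6,3)_9 → 6² + 3² = 36 + 9 = 45
45 = (5,0)_9 → 5² + 0² = 25 + 0 = 25
25 = (2,7)_9 → 2² + 7² = 4 + 49 = 53
53 = (5,8)_9 → 5² + 8² = 25 + 64 = 89
89 = (1,0,8)_9 → 1² + 0² + 8² = 1 + 0 + 64 = 65
65 = (7,2)_9 → 7² + 2² = 49 + 4 = 53  — 53 already appeared earlier.

53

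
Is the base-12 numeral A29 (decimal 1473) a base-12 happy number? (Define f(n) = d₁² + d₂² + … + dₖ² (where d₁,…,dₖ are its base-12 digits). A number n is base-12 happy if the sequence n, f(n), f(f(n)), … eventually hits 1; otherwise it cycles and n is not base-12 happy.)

not base-12 happy

1473 = (10,2,9)_12 → 10² + 2² + 9² = 185
185 = (1,3,5)_12 → 1² + 3² + 5² = 35
35 = (2,11)_12 → 2² + 11² = 125
125 = (10,5)_12 → 10² + 5² = 125  — 125 already seen; the sequence cycles without reaching 1.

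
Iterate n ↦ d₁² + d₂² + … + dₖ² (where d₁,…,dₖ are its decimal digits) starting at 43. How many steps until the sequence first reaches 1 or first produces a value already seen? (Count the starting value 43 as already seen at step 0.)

12

43 → 4² + 3² = 25
25 → 2² + 5² = 29
29 → 2² + 9² = 85
85 → 8² + 5² = 89
89 → 8² + 9² = 145
145 → 1² + 4² + 5² = 42
42 → 4² + 2² = 20
20 → 2² + 0² = 4
4 → 4² = 16
16 → 1² + 6² = 37
37 → 3² + 7² = 58
58 → 5² + 8² = 89  — 89 repeats.
That took 12 steps.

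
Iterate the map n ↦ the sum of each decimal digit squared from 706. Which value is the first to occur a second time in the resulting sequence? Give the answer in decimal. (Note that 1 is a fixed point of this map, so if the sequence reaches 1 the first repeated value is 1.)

706 → 7² + 0² + 6² = 49 + 0 + 36 = 85
85 → 8² + 5² = 64 + 25 = 89
89 → 8² + 9² = 64 + 81 = 145
145 → 1² + 4² + 5² = 1 + 16 + 25 = 42
42 → 4² + 2² = 16 + 4 = 20
20 → 2² + 0² = 4 + 0 = 4
4 → 4² = 16
16 → 1² + 6² = 1 + 36 = 37
37 → 3² + 7² = 9 + 49 = 58
58 → 5² + 8² = 25 + 64 = 89  — 89 already appeared earlier.

89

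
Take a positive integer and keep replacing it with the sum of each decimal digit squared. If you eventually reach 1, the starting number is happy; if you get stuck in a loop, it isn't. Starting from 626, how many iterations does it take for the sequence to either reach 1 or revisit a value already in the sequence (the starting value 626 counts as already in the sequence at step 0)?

626 → 6² + 2² + 6² = 36 + 4 + 36 = 76
76 → 7² + 6² = 49 + 36 = 85
85 → 8² + 5² = 64 + 25 = 89
89 → 8² + 9² = 64 + 81 = 145
145 → 1² + 4² + 5² = 1 + 16 + 25 = 42
42 → 4² + 2² = 16 + 4 = 20
20 → 2² + 0² = 4 + 0 = 4
4 → 4² = 16
16 → 1² + 6² = 1 + 36 = 37
37 → 3² + 7² = 9 + 49 = 58
58 → 5² + 8² = 25 + 64 = 89  — 89 repeats.
That took 11 steps.

11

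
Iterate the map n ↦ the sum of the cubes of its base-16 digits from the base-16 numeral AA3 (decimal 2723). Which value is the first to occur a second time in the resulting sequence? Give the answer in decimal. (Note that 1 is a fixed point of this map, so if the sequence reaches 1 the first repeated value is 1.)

584

2723 = (10,10,3)_16 → 10³ + 10³ + 3³ = 2027
2027 = (7,14,11)_16 → 7³ + 14³ + 11³ = 4418
4418 = (1,1,4,2)_16 → 1³ + 1³ + 4³ + 2³ = 74
74 = (4,10)_16 → 4³ + 10³ = 1064
1064 = (4,2,8)_16 → 4³ + 2³ + 8³ = 584
584 = (2,4,8)_16 → 2³ + 4³ + 8³ = 584  — 584 already appeared earlier.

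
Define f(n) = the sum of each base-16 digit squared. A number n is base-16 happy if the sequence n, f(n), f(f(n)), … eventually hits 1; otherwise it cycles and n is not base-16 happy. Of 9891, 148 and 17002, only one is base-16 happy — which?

9891: 9891 → 149 → 106 → 136 → 128 → 64 → 16 → 1  — reaches 1 (base-16 happy)
148: 148 → 97 → 37 → 29 → 170 → 200 → 208 → 169 → 181 → 146 → 85 → 50 → 13 → 169  — repeats 169 (not base-16 happy)
17002: 17002 → 156 → 225 → 197 → 169 → 181 → 146 → 85 → 50 → 13 → 169  — repeats 169 (not base-16 happy)

9891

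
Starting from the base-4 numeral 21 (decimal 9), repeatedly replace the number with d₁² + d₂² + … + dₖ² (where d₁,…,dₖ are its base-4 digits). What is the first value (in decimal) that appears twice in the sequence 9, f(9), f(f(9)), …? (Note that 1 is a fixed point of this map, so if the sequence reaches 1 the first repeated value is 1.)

1

9 = (2,1)_4 → 2² + 1² = 5
5 = (1,1)_4 → 1² + 1² = 2
2 = (2)_4 → 2² = 4
4 = (1,0)_4 → 1² + 0² = 1  — reached the fixed point 1.
1 → 1, so 1 is the first repeated value.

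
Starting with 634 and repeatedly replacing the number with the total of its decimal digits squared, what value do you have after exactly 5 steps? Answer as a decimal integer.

145

634 → 6² + 3² + 4² = 61
61 → 6² + 1² = 37
37 → 3² + 7² = 58
58 → 5² + 8² = 89
89 → 8² + 9² = 145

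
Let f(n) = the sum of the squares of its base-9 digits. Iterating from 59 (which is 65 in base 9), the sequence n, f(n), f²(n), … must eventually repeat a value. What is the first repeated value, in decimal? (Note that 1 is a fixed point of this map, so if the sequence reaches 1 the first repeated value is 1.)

65

59 = (6,5)_9 → 6² + 5² = 61
61 = (6,7)_9 → 6² + 7² = 85
85 = (1,0,4)_9 → 1² + 0² + 4² = 17
17 = (1,8)_9 → 1² + 8² = 65
65 = (7,2)_9 → 7² + 2² = 53
53 = (5,8)_9 → 5² + 8² = 89
89 = (1,0,8)_9 → 1² + 0² + 8² = 65  — 65 already appeared earlier.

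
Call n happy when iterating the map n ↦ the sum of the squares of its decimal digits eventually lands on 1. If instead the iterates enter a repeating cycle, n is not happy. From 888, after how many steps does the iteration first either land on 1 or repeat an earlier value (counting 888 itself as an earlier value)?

4

888 → 8² + 8² + 8² = 192
192 → 1² + 9² + 2² = 86
86 → 8² + 6² = 100
100 → 1² + 0² + 0² = 1  — reached 1.
That took 4 steps.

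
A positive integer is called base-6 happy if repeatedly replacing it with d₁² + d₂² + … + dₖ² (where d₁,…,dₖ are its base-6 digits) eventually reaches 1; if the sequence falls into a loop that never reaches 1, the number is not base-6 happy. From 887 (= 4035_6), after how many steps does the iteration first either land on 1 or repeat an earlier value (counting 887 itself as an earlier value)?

887 = (4,0,3,5)_6 → 4² + 0² + 3² + 5² = 50
50 = (1,2,2)_6 → 1² + 2² + 2² = 9
9 = (1,3)_6 → 1² + 3² = 10
10 = (1,4)_6 → 1² + 4² = 17
17 = (2,5)_6 → 2² + 5² = 29
29 = (4,5)_6 → 4² + 5² = 41
41 = (1,0,5)_6 → 1² + 0² + 5² = 26
26 = (4,2)_6 → 4² + 2² = 20
20 = (3,2)_6 → 3² + 2² = 13
13 = (2,1)_6 → 2² + 1² = 5
5 = (5)_6 → 5² = 25
25 = (4,1)_6 → 4² + 1² = 17  — 17 repeats.
That took 12 steps.

12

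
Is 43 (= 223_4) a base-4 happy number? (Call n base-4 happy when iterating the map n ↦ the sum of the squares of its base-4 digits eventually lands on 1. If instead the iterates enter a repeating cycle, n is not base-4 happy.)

base-4 happy

43 = (2,2,3)_4 → 17
17 = (1,0,1)_4 → 2
2 = (2)_4 → 4
4 = (1,0)_4 → 1  — reached 1.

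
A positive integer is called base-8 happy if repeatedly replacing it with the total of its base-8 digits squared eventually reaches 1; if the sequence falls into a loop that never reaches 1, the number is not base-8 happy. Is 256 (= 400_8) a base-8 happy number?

256 = (4,0,0)_8 → 4² + 0² + 0² = 16 + 0 + 0 = 16
16 = (2,0)_8 → 2² + 0² = 4 + 0 = 4
4 = (4)_8 → 4² = 16  — 16 already seen; the sequence cycles without reaching 1.

not base-8 happy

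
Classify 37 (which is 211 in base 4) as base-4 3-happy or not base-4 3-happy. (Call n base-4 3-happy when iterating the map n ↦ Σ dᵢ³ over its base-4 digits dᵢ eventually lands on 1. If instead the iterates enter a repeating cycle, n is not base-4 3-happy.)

37 = (2,1,1)_4 → 2³ + 1³ + 1³ = 10
10 = (2,2)_4 → 2³ + 2³ = 16
16 = (1,0,0)_4 → 1³ + 0³ + 0³ = 1  — reached 1.

base-4 3-happy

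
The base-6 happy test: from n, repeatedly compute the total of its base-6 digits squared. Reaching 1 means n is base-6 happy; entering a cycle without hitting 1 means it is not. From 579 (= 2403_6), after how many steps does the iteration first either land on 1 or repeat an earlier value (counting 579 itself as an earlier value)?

579 = (2,4,0,3)_6 → 2² + 4² + 0² + 3² = 4 + 16 + 0 + 9 = 29
29 = (4,5)_6 → 4² + 5² = 16 + 25 = 41
41 = (1,0,5)_6 → 1² + 0² + 5² = 1 + 0 + 25 = 26
26 = (4,2)_6 → 4² + 2² = 16 + 4 = 20
20 = (3,2)_6 → 3² + 2² = 9 + 4 = 13
13 = (2,1)_6 → 2² + 1² = 4 + 1 = 5
5 = (5)_6 → 5² = 25
25 = (4,1)_6 → 4² + 1² = 16 + 1 = 17
17 = (2,5)_6 → 2² + 5² = 4 + 25 = 29  — 29 repeats.
That took 9 steps.

9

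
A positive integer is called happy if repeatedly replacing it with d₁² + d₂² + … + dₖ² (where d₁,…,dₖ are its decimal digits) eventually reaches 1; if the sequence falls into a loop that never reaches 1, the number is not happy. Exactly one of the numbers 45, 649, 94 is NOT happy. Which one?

45: 45 → 41 → 17 → 50 → 25 → 29 → 85 → 89 → 145 → 42 → 20 → 4 → 16 → 37 → 58 → 89  — repeats 89 (not happy)
649: 649 → 133 → 19 → 82 → 68 → 100 → 1  — reaches 1 (happy)
94: 94 → 97 → 130 → 10 → 1  — reaches 1 (happy)

45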